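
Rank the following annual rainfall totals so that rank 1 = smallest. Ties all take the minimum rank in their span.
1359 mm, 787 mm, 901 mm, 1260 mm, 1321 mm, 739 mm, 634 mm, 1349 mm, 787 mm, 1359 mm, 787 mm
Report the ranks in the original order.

Sorted (ascending): 634, 739, 787, 787, 787, 901, 1260, 1321, 1349, 1359, 1359
The 3 values of 787 occupy positions 3–5 → each gets rank 3.
The 2 values of 1359 occupy positions 10–11 → each gets rank 10.

10, 3, 6, 7, 8, 2, 1, 9, 3, 10, 3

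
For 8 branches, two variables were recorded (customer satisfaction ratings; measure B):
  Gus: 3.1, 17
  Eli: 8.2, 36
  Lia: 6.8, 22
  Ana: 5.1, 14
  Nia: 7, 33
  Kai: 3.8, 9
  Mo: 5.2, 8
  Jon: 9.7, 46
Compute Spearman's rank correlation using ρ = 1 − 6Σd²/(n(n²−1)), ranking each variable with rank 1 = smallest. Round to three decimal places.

Ranks of variable 1: 1, 7, 5, 3, 6, 2, 4, 8
Ranks of variable 2: 4, 7, 5, 3, 6, 2, 1, 8
d = r₁ − r₂: -3, 0, 0, 0, 0, 0, 3, 0
d²: 9, 0, 0, 0, 0, 0, 9, 0; Σd² = 18
ρ = 1 − 6·18/(8·63) = 1 − 108/504 = 0.786

0.786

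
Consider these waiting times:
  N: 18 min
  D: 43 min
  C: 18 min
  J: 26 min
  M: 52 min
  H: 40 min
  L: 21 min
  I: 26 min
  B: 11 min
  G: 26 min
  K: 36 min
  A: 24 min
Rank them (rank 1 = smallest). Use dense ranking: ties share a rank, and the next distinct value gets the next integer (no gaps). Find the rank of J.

5

Sorted (ascending): 11, 18, 18, 21, 24, 26, 26, 26, 36, 40, 43, 52
The 2 values of 18 share dense rank 2.
The 3 values of 26 share dense rank 5.
Remaining distinct values take the next consecutive integers.
J has value 26 min → rank 5.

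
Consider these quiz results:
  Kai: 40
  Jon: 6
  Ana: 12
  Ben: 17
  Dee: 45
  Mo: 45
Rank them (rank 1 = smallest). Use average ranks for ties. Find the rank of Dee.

5.5

Sorted (ascending): 6, 12, 17, 40, 45, 45
The 2 values of 45 occupy positions 5–6 → average rank (5+6)/2 = 5.5.
Dee has value 45 → rank 5.5.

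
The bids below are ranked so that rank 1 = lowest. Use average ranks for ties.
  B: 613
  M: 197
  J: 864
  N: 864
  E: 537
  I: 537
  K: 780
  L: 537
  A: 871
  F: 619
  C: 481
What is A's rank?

11

Sorted (ascending): 197, 481, 537, 537, 537, 613, 619, 780, 864, 864, 871
The 3 values of 537 occupy positions 3–5 → average rank 4.
The 2 values of 864 occupy positions 9–10 → average rank (9+10)/2 = 9.5.
A has value 871 → rank 11.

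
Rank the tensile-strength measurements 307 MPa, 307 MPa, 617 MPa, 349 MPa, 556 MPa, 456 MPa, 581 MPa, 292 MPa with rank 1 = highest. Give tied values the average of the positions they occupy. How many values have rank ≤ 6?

Sorted (descending): 617, 581, 556, 456, 349, 307, 307, 292
The 2 values of 307 occupy positions 6–7 → average rank (6+7)/2 = 6.5.
Ranks ≤ 6: {1, 2, 3, 4, 5} → 5 values.

5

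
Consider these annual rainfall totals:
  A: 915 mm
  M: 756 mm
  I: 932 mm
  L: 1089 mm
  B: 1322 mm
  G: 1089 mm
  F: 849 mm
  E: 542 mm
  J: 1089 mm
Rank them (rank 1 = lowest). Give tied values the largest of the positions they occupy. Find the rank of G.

8

Sorted (ascending): 542, 756, 849, 915, 932, 1089, 1089, 1089, 1322
The 3 values of 1089 occupy positions 6–8 → each gets rank 8.
G has value 1089 mm → rank 8.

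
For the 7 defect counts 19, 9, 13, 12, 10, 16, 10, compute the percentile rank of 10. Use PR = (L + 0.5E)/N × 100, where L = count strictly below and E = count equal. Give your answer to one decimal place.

28.6

N = 7.
Strictly below 10: 1. Equal to 10: 2.
PR = (1 + 0.5·2)/7 × 100 = 28.6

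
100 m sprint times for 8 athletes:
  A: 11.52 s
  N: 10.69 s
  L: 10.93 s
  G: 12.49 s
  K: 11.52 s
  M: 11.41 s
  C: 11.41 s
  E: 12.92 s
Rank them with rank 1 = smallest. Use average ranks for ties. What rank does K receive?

5.5

Sorted (ascending): 10.69, 10.93, 11.41, 11.41, 11.52, 11.52, 12.49, 12.92
The 2 values of 11.41 occupy positions 3–4 → average rank (3+4)/2 = 3.5.
The 2 values of 11.52 occupy positions 5–6 → average rank (5+6)/2 = 5.5.
K has value 11.52 s → rank 5.5.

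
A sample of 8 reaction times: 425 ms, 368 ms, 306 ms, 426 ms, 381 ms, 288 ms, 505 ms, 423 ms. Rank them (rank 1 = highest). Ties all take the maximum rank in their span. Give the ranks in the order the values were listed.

3, 6, 7, 2, 5, 8, 1, 4

Sorted (descending): 505, 426, 425, 423, 381, 368, 306, 288
No ties — each value takes its position as its rank.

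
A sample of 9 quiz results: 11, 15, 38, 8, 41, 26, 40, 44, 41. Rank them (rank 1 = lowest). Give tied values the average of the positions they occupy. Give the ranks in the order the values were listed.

Sorted (ascending): 8, 11, 15, 26, 38, 40, 41, 41, 44
The 2 values of 41 occupy positions 7–8 → average rank (7+8)/2 = 7.5.

2, 3, 5, 1, 7.5, 4, 6, 9, 7.5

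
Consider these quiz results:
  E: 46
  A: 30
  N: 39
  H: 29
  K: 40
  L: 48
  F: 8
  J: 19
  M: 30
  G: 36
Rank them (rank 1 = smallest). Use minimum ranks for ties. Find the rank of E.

9

Sorted (ascending): 8, 19, 29, 30, 30, 36, 39, 40, 46, 48
The 2 values of 30 occupy positions 4–5 → each gets rank 4.
E has value 46 → rank 9.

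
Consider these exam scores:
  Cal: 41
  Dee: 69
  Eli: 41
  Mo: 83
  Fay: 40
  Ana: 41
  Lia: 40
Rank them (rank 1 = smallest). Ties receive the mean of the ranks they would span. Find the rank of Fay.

Sorted (ascending): 40, 40, 41, 41, 41, 69, 83
The 2 values of 40 occupy positions 1–2 → average rank (1+2)/2 = 1.5.
The 3 values of 41 occupy positions 3–5 → average rank 4.
Fay has value 40 → rank 1.5.

1.5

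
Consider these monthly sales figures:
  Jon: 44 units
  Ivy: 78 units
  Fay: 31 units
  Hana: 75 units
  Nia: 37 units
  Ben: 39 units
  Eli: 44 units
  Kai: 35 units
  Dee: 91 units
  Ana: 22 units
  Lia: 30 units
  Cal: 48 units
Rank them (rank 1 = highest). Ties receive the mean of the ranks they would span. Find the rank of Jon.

5.5

Sorted (descending): 91, 78, 75, 48, 44, 44, 39, 37, 35, 31, 30, 22
The 2 values of 44 occupy positions 5–6 → average rank (5+6)/2 = 5.5.
Jon has value 44 units → rank 5.5.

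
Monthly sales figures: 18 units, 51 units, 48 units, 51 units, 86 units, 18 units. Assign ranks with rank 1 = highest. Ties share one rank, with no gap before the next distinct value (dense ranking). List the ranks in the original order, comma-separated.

Sorted (descending): 86, 51, 51, 48, 18, 18
The 2 values of 51 share dense rank 2.
The 2 values of 18 share dense rank 4.
Remaining distinct values take the next consecutive integers.

4, 2, 3, 2, 1, 4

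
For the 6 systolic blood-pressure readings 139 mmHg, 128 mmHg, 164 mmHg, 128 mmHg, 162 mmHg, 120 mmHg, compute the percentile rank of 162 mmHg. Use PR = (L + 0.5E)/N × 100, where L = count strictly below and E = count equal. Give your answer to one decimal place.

75.0

N = 6.
Strictly below 162: 4. Equal to 162: 1.
PR = (4 + 0.5·1)/6 × 100 = 75.0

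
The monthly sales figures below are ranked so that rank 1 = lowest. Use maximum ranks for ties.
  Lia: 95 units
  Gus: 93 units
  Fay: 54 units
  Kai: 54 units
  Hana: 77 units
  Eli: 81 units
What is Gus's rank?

Sorted (ascending): 54, 54, 77, 81, 93, 95
The 2 values of 54 occupy positions 1–2 → each gets rank 2.
Gus has value 93 units → rank 5.

5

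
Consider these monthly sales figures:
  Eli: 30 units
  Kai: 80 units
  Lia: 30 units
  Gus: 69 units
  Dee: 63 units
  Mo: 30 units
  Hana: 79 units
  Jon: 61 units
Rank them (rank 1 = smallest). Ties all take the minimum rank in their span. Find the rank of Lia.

Sorted (ascending): 30, 30, 30, 61, 63, 69, 79, 80
The 3 values of 30 occupy positions 1–3 → each gets rank 1.
Lia has value 30 units → rank 1.

1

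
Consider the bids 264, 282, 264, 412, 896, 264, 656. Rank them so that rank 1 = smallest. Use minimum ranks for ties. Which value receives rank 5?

412

Sorted (ascending): 264, 264, 264, 282, 412, 656, 896
The 3 values of 264 occupy positions 1–3 → each gets rank 1.
Rank 5 → value 412.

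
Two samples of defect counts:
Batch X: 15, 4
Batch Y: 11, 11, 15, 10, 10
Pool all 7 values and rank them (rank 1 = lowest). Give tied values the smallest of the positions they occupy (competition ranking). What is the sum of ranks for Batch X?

7

Sorted (ascending): 4, 10, 10, 11, 11, 15, 15
The 2 values of 10 occupy positions 2–3 → each gets rank 2.
The 2 values of 11 occupy positions 4–5 → each gets rank 4.
The 2 values of 15 occupy positions 6–7 → each gets rank 6.
Batch X values → pooled ranks: 15→6, 4→1
Rank sum = 6 + 1 = 7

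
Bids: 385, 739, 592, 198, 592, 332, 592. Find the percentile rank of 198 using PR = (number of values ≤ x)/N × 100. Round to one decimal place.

14.3

N = 7.
Strictly below 198: 0. Equal to 198: 1.
PR = 1/7 × 100 = 14.3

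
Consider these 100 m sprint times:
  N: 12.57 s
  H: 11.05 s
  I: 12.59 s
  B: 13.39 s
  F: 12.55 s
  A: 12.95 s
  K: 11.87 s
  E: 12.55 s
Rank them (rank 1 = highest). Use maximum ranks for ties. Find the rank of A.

2

Sorted (descending): 13.39, 12.95, 12.59, 12.57, 12.55, 12.55, 11.87, 11.05
The 2 values of 12.55 occupy positions 5–6 → each gets rank 6.
A has value 12.95 s → rank 2.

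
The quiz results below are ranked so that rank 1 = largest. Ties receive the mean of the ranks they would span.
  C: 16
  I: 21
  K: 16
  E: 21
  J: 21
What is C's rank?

Sorted (descending): 21, 21, 21, 16, 16
The 3 values of 21 occupy positions 1–3 → average rank 2.
The 2 values of 16 occupy positions 4–5 → average rank (4+5)/2 = 4.5.
C has value 16 → rank 4.5.

4.5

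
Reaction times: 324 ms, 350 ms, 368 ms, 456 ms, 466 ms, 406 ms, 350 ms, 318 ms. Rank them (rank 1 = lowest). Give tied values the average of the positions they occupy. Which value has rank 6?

Sorted (ascending): 318, 324, 350, 350, 368, 406, 456, 466
The 2 values of 350 occupy positions 3–4 → average rank (3+4)/2 = 3.5.
Rank 6 → value 406.

406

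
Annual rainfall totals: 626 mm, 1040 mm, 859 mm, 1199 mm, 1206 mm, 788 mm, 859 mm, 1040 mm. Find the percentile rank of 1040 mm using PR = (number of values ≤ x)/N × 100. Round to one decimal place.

75.0

N = 8.
Strictly below 1040: 4. Equal to 1040: 2.
PR = 6/8 × 100 = 75.0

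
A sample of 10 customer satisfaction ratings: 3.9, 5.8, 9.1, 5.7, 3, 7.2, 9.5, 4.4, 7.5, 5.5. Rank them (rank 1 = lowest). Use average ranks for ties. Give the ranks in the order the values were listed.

Sorted (ascending): 3, 3.9, 4.4, 5.5, 5.7, 5.8, 7.2, 7.5, 9.1, 9.5
No ties — each value takes its position as its rank.

2, 6, 9, 5, 1, 7, 10, 3, 8, 4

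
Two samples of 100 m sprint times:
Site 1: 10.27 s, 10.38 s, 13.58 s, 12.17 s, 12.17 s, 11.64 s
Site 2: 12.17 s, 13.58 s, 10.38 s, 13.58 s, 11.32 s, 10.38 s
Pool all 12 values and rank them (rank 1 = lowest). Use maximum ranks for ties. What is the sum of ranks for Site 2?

Sorted (ascending): 10.27, 10.38, 10.38, 10.38, 11.32, 11.64, 12.17, 12.17, 12.17, 13.58, 13.58, 13.58
The 3 values of 10.38 occupy positions 2–4 → each gets rank 4.
The 3 values of 12.17 occupy positions 7–9 → each gets rank 9.
The 3 values of 13.58 occupy positions 10–12 → each gets rank 12.
Site 2 values → pooled ranks: 12.17→9, 13.58→12, 10.38→4, 13.58→12, 11.32→5, 10.38→4
Rank sum = 9 + 12 + 4 + 12 + 5 + 4 = 46

46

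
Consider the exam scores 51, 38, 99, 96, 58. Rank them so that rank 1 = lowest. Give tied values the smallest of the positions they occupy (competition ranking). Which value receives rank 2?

51

Sorted (ascending): 38, 51, 58, 96, 99
No ties — each value takes its position as its rank.
Rank 2 → value 51.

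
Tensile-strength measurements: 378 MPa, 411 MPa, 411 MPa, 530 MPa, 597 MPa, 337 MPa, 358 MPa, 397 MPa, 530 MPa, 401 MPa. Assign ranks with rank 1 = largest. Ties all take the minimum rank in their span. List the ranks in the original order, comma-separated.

8, 4, 4, 2, 1, 10, 9, 7, 2, 6

Sorted (descending): 597, 530, 530, 411, 411, 401, 397, 378, 358, 337
The 2 values of 530 occupy positions 2–3 → each gets rank 2.
The 2 values of 411 occupy positions 4–5 → each gets rank 4.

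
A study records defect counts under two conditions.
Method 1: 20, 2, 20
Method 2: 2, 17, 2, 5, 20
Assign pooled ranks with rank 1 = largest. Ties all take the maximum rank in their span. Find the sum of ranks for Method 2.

28

Sorted (descending): 20, 20, 20, 17, 5, 2, 2, 2
The 3 values of 20 occupy positions 1–3 → each gets rank 3.
The 3 values of 2 occupy positions 6–8 → each gets rank 8.
Method 2 values → pooled ranks: 2→8, 17→4, 2→8, 5→5, 20→3
Rank sum = 8 + 4 + 8 + 5 + 3 = 28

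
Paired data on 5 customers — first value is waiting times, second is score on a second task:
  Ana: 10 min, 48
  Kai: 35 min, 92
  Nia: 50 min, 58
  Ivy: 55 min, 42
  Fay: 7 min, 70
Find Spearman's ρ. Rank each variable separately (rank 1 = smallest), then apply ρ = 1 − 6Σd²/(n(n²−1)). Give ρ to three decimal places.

Ranks of variable 1: 2, 3, 4, 5, 1
Ranks of variable 2: 2, 5, 3, 1, 4
d = r₁ − r₂: 0, -2, 1, 4, -3
d²: 0, 4, 1, 16, 9; Σd² = 30
ρ = 1 − 6·30/(5·24) = 1 − 180/120 = -0.500

-0.500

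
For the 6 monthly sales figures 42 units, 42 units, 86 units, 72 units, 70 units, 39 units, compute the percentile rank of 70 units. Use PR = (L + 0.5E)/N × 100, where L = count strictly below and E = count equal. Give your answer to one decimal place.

58.3

N = 6.
Strictly below 70: 3. Equal to 70: 1.
PR = (3 + 0.5·1)/6 × 100 = 58.3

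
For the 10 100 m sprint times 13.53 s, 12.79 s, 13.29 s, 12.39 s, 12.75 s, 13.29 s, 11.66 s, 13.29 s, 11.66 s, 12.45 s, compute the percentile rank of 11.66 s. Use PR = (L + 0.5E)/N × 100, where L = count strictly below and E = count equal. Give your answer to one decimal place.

N = 10.
Strictly below 11.66: 0. Equal to 11.66: 2.
PR = (0 + 0.5·2)/10 × 100 = 10.0

10.0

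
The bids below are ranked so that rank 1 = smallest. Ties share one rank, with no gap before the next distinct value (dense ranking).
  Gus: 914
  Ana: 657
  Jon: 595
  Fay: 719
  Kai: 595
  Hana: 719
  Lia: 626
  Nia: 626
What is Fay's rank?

Sorted (ascending): 595, 595, 626, 626, 657, 719, 719, 914
The 2 values of 595 share dense rank 1.
The 2 values of 626 share dense rank 2.
The 2 values of 719 share dense rank 4.
Remaining distinct values take the next consecutive integers.
Fay has value 719 → rank 4.

4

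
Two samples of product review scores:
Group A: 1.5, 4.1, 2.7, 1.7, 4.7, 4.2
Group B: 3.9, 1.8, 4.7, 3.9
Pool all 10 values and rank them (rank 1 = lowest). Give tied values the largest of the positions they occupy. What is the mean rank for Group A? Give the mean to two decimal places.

5.33

Sorted (ascending): 1.5, 1.7, 1.8, 2.7, 3.9, 3.9, 4.1, 4.2, 4.7, 4.7
The 2 values of 3.9 occupy positions 5–6 → each gets rank 6.
The 2 values of 4.7 occupy positions 9–10 → each gets rank 10.
Group A values → pooled ranks: 1.5→1, 4.1→7, 2.7→4, 1.7→2, 4.7→10, 4.2→8
Mean rank = (1 + 7 + 4 + 2 + 10 + 8) / 6 = 5.33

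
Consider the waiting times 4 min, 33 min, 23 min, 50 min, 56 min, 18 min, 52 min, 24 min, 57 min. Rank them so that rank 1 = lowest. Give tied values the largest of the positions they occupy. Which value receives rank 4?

Sorted (ascending): 4, 18, 23, 24, 33, 50, 52, 56, 57
No ties — each value takes its position as its rank.
Rank 4 → value 24.

24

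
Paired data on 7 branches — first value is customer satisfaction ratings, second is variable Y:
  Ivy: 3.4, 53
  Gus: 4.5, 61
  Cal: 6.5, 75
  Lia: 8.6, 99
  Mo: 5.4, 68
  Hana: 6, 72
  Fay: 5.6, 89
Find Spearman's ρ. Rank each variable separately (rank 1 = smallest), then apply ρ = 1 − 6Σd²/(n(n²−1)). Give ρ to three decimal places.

Ranks of variable 1: 1, 2, 6, 7, 3, 5, 4
Ranks of variable 2: 1, 2, 5, 7, 3, 4, 6
d = r₁ − r₂: 0, 0, 1, 0, 0, 1, -2
d²: 0, 0, 1, 0, 0, 1, 4; Σd² = 6
ρ = 1 − 6·6/(7·48) = 1 − 36/336 = 0.893

0.893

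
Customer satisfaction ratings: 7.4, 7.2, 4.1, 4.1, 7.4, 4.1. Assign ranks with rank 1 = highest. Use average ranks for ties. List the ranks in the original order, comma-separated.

1.5, 3, 5, 5, 1.5, 5

Sorted (descending): 7.4, 7.4, 7.2, 4.1, 4.1, 4.1
The 2 values of 7.4 occupy positions 1–2 → average rank (1+2)/2 = 1.5.
The 3 values of 4.1 occupy positions 4–6 → average rank 5.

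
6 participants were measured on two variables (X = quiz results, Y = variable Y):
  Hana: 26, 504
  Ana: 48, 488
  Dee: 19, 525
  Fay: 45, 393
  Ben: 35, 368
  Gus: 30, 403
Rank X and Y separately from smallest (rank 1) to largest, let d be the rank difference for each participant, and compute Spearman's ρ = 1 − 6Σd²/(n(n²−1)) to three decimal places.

-0.600

Ranks of variable 1: 2, 6, 1, 5, 4, 3
Ranks of variable 2: 5, 4, 6, 2, 1, 3
d = r₁ − r₂: -3, 2, -5, 3, 3, 0
d²: 9, 4, 25, 9, 9, 0; Σd² = 56
ρ = 1 − 6·56/(6·35) = 1 − 336/210 = -0.600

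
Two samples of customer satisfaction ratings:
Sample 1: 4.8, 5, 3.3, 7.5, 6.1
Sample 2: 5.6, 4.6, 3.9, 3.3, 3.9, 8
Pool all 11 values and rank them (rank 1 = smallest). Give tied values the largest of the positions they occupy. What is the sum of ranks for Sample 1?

Sorted (ascending): 3.3, 3.3, 3.9, 3.9, 4.6, 4.8, 5, 5.6, 6.1, 7.5, 8
The 2 values of 3.3 occupy positions 1–2 → each gets rank 2.
The 2 values of 3.9 occupy positions 3–4 → each gets rank 4.
Sample 1 values → pooled ranks: 4.8→6, 5→7, 3.3→2, 7.5→10, 6.1→9
Rank sum = 6 + 7 + 2 + 10 + 9 = 34

34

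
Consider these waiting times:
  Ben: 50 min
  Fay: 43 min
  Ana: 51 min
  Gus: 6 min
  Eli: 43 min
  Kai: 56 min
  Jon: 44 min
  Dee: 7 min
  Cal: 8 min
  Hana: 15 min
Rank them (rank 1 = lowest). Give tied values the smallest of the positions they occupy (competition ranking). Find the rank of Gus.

1

Sorted (ascending): 6, 7, 8, 15, 43, 43, 44, 50, 51, 56
The 2 values of 43 occupy positions 5–6 → each gets rank 5.
Gus has value 6 min → rank 1.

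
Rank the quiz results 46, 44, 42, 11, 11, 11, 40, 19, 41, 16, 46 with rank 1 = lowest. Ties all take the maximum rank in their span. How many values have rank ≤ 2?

0

Sorted (ascending): 11, 11, 11, 16, 19, 40, 41, 42, 44, 46, 46
The 3 values of 11 occupy positions 1–3 → each gets rank 3.
The 2 values of 46 occupy positions 10–11 → each gets rank 11.
Ranks ≤ 2: {} → 0 values.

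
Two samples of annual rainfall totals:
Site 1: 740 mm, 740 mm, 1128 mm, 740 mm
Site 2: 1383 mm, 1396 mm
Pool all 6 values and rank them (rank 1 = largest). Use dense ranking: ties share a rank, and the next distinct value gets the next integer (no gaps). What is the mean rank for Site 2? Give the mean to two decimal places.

1.50

Sorted (descending): 1396, 1383, 1128, 740, 740, 740
The 3 values of 740 share dense rank 4.
Remaining distinct values take the next consecutive integers.
Site 2 values → pooled ranks: 1383→2, 1396→1
Mean rank = (2 + 1) / 2 = 1.50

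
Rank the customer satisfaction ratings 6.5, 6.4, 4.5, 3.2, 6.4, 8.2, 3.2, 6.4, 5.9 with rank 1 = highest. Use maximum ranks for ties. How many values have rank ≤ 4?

Sorted (descending): 8.2, 6.5, 6.4, 6.4, 6.4, 5.9, 4.5, 3.2, 3.2
The 3 values of 6.4 occupy positions 3–5 → each gets rank 5.
The 2 values of 3.2 occupy positions 8–9 → each gets rank 9.
Ranks ≤ 4: {1, 2} → 2 values.

2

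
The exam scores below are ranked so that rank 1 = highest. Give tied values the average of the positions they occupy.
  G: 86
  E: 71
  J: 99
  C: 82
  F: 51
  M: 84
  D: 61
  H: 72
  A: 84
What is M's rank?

3.5

Sorted (descending): 99, 86, 84, 84, 82, 72, 71, 61, 51
The 2 values of 84 occupy positions 3–4 → average rank (3+4)/2 = 3.5.
M has value 84 → rank 3.5.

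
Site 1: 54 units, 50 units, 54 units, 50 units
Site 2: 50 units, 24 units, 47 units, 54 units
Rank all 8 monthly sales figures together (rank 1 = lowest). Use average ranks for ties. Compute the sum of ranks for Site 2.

14

Sorted (ascending): 24, 47, 50, 50, 50, 54, 54, 54
The 3 values of 50 occupy positions 3–5 → average rank 4.
The 3 values of 54 occupy positions 6–8 → average rank 7.
Site 2 values → pooled ranks: 50→4, 24→1, 47→2, 54→7
Rank sum = 4 + 1 + 2 + 7 = 14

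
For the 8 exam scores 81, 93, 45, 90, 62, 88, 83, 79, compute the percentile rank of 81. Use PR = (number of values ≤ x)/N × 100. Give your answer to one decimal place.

50.0

N = 8.
Strictly below 81: 3. Equal to 81: 1.
PR = 4/8 × 100 = 50.0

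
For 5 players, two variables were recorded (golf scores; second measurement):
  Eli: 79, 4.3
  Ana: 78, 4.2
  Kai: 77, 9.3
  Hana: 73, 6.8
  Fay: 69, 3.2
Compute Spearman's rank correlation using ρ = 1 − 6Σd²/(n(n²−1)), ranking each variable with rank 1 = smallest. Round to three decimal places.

Ranks of variable 1: 5, 4, 3, 2, 1
Ranks of variable 2: 3, 2, 5, 4, 1
d = r₁ − r₂: 2, 2, -2, -2, 0
d²: 4, 4, 4, 4, 0; Σd² = 16
ρ = 1 − 6·16/(5·24) = 1 − 96/120 = 0.200

0.200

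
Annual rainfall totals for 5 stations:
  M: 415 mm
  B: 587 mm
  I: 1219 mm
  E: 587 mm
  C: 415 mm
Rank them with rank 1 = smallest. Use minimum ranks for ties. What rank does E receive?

3

Sorted (ascending): 415, 415, 587, 587, 1219
The 2 values of 415 occupy positions 1–2 → each gets rank 1.
The 2 values of 587 occupy positions 3–4 → each gets rank 3.
E has value 587 mm → rank 3.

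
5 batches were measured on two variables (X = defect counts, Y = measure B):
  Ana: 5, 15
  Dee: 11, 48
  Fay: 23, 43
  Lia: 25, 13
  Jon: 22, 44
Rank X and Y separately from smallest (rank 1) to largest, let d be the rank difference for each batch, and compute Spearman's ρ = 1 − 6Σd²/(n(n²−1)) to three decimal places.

-0.400

Ranks of variable 1: 1, 2, 4, 5, 3
Ranks of variable 2: 2, 5, 3, 1, 4
d = r₁ − r₂: -1, -3, 1, 4, -1
d²: 1, 9, 1, 16, 1; Σd² = 28
ρ = 1 − 6·28/(5·24) = 1 − 168/120 = -0.400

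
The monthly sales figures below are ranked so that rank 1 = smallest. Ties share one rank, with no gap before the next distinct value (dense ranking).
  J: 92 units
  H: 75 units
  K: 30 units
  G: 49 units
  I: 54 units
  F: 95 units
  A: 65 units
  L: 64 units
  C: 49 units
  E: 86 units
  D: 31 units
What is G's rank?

3

Sorted (ascending): 30, 31, 49, 49, 54, 64, 65, 75, 86, 92, 95
The 2 values of 49 share dense rank 3.
Remaining distinct values take the next consecutive integers.
G has value 49 units → rank 3.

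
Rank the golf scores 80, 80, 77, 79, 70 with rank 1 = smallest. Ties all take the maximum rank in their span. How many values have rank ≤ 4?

Sorted (ascending): 70, 77, 79, 80, 80
The 2 values of 80 occupy positions 4–5 → each gets rank 5.
Ranks ≤ 4: {1, 2, 3} → 3 values.

3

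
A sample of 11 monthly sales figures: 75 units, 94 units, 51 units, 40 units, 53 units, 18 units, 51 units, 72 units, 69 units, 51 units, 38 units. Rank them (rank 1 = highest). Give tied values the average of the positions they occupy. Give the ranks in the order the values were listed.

Sorted (descending): 94, 75, 72, 69, 53, 51, 51, 51, 40, 38, 18
The 3 values of 51 occupy positions 6–8 → average rank 7.

2, 1, 7, 9, 5, 11, 7, 3, 4, 7, 10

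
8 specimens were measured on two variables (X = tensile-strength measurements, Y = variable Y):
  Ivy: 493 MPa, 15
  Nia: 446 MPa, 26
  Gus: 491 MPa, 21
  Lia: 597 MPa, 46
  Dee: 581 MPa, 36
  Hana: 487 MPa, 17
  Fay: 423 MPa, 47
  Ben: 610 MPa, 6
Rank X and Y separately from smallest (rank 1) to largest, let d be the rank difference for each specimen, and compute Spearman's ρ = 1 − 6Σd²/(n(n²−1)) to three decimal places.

-0.381

Ranks of variable 1: 5, 2, 4, 7, 6, 3, 1, 8
Ranks of variable 2: 2, 5, 4, 7, 6, 3, 8, 1
d = r₁ − r₂: 3, -3, 0, 0, 0, 0, -7, 7
d²: 9, 9, 0, 0, 0, 0, 49, 49; Σd² = 116
ρ = 1 − 6·116/(8·63) = 1 − 696/504 = -0.381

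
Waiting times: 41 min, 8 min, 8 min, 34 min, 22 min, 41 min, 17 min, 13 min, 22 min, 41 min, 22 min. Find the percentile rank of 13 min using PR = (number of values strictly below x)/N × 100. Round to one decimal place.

18.2

N = 11.
Strictly below 13: 2. Equal to 13: 1.
PR = 2/11 × 100 = 18.2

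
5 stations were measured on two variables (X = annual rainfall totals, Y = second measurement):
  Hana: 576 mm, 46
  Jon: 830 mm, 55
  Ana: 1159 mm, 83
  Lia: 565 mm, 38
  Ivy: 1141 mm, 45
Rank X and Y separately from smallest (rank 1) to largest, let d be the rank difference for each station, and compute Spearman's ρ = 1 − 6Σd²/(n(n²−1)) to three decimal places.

Ranks of variable 1: 2, 3, 5, 1, 4
Ranks of variable 2: 3, 4, 5, 1, 2
d = r₁ − r₂: -1, -1, 0, 0, 2
d²: 1, 1, 0, 0, 4; Σd² = 6
ρ = 1 − 6·6/(5·24) = 1 − 36/120 = 0.700

0.700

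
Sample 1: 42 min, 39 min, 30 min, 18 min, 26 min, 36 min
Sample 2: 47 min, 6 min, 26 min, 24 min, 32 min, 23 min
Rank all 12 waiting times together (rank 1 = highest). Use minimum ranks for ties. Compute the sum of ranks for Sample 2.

44

Sorted (descending): 47, 42, 39, 36, 32, 30, 26, 26, 24, 23, 18, 6
The 2 values of 26 occupy positions 7–8 → each gets rank 7.
Sample 2 values → pooled ranks: 47→1, 6→12, 26→7, 24→9, 32→5, 23→10
Rank sum = 1 + 12 + 7 + 9 + 5 + 10 = 44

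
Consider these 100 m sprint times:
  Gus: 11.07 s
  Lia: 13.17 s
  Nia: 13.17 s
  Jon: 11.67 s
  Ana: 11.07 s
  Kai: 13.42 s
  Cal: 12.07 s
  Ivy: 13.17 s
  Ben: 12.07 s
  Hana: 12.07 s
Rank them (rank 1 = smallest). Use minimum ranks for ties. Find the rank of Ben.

Sorted (ascending): 11.07, 11.07, 11.67, 12.07, 12.07, 12.07, 13.17, 13.17, 13.17, 13.42
The 2 values of 11.07 occupy positions 1–2 → each gets rank 1.
The 3 values of 12.07 occupy positions 4–6 → each gets rank 4.
The 3 values of 13.17 occupy positions 7–9 → each gets rank 7.
Ben has value 12.07 s → rank 4.

4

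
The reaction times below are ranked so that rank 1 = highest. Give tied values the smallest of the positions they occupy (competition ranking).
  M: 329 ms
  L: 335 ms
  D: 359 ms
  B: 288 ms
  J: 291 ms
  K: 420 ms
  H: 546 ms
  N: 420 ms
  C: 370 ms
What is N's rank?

2

Sorted (descending): 546, 420, 420, 370, 359, 335, 329, 291, 288
The 2 values of 420 occupy positions 2–3 → each gets rank 2.
N has value 420 ms → rank 2.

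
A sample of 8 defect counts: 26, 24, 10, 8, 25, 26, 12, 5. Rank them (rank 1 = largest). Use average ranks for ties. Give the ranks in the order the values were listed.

1.5, 4, 6, 7, 3, 1.5, 5, 8

Sorted (descending): 26, 26, 25, 24, 12, 10, 8, 5
The 2 values of 26 occupy positions 1–2 → average rank (1+2)/2 = 1.5.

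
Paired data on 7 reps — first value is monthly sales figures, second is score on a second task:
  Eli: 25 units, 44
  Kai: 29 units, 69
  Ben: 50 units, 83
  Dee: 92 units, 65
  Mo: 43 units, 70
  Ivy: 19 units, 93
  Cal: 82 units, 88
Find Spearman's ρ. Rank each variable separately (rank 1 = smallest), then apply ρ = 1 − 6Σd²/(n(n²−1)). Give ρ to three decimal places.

-0.107

Ranks of variable 1: 2, 3, 5, 7, 4, 1, 6
Ranks of variable 2: 1, 3, 5, 2, 4, 7, 6
d = r₁ − r₂: 1, 0, 0, 5, 0, -6, 0
d²: 1, 0, 0, 25, 0, 36, 0; Σd² = 62
ρ = 1 − 6·62/(7·48) = 1 − 372/336 = -0.107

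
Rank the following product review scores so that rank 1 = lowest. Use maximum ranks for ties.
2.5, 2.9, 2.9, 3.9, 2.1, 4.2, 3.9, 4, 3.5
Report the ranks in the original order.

Sorted (ascending): 2.1, 2.5, 2.9, 2.9, 3.5, 3.9, 3.9, 4, 4.2
The 2 values of 2.9 occupy positions 3–4 → each gets rank 4.
The 2 values of 3.9 occupy positions 6–7 → each gets rank 7.

2, 4, 4, 7, 1, 9, 7, 8, 5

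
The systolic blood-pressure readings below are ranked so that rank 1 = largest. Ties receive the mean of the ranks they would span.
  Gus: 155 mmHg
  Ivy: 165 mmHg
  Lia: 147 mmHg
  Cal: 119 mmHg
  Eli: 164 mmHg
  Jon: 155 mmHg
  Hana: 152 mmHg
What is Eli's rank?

2

Sorted (descending): 165, 164, 155, 155, 152, 147, 119
The 2 values of 155 occupy positions 3–4 → average rank (3+4)/2 = 3.5.
Eli has value 164 mmHg → rank 2.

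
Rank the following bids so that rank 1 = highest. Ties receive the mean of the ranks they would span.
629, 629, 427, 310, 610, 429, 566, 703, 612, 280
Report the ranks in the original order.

Sorted (descending): 703, 629, 629, 612, 610, 566, 429, 427, 310, 280
The 2 values of 629 occupy positions 2–3 → average rank (2+3)/2 = 2.5.

2.5, 2.5, 8, 9, 5, 7, 6, 1, 4, 10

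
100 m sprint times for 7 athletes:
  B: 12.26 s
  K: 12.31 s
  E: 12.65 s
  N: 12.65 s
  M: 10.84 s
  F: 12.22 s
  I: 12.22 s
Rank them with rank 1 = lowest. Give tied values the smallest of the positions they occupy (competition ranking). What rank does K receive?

Sorted (ascending): 10.84, 12.22, 12.22, 12.26, 12.31, 12.65, 12.65
The 2 values of 12.22 occupy positions 2–3 → each gets rank 2.
The 2 values of 12.65 occupy positions 6–7 → each gets rank 6.
K has value 12.31 s → rank 5.

5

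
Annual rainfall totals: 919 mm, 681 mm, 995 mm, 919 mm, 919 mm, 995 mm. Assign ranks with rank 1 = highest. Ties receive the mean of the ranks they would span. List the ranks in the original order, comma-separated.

4, 6, 1.5, 4, 4, 1.5

Sorted (descending): 995, 995, 919, 919, 919, 681
The 2 values of 995 occupy positions 1–2 → average rank (1+2)/2 = 1.5.
The 3 values of 919 occupy positions 3–5 → average rank 4.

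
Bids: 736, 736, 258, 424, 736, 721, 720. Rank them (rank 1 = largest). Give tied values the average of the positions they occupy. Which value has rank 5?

Sorted (descending): 736, 736, 736, 721, 720, 424, 258
The 3 values of 736 occupy positions 1–3 → average rank 2.
Rank 5 → value 720.

720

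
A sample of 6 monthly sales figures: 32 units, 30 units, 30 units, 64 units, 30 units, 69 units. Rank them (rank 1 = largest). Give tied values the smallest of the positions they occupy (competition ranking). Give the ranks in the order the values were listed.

3, 4, 4, 2, 4, 1

Sorted (descending): 69, 64, 32, 30, 30, 30
The 3 values of 30 occupy positions 4–6 → each gets rank 4.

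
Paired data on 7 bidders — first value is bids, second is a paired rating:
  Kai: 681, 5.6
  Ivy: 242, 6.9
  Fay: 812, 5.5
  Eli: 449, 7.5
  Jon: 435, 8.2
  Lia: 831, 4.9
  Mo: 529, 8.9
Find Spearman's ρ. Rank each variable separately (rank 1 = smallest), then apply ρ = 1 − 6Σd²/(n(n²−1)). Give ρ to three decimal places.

Ranks of variable 1: 5, 1, 6, 3, 2, 7, 4
Ranks of variable 2: 3, 4, 2, 5, 6, 1, 7
d = r₁ − r₂: 2, -3, 4, -2, -4, 6, -3
d²: 4, 9, 16, 4, 16, 36, 9; Σd² = 94
ρ = 1 − 6·94/(7·48) = 1 − 564/336 = -0.679

-0.679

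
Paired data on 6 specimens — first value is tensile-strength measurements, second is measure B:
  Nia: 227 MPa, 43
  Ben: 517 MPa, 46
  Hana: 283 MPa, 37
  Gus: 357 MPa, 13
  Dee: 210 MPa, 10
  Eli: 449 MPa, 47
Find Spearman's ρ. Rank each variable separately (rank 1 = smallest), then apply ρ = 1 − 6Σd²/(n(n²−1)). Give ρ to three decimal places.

Ranks of variable 1: 2, 6, 3, 4, 1, 5
Ranks of variable 2: 4, 5, 3, 2, 1, 6
d = r₁ − r₂: -2, 1, 0, 2, 0, -1
d²: 4, 1, 0, 4, 0, 1; Σd² = 10
ρ = 1 − 6·10/(6·35) = 1 − 60/210 = 0.714

0.714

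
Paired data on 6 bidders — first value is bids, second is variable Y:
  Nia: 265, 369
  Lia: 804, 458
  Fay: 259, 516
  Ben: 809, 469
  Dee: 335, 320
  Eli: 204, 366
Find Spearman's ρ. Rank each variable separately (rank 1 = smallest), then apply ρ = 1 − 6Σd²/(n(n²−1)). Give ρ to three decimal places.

Ranks of variable 1: 3, 5, 2, 6, 4, 1
Ranks of variable 2: 3, 4, 6, 5, 1, 2
d = r₁ − r₂: 0, 1, -4, 1, 3, -1
d²: 0, 1, 16, 1, 9, 1; Σd² = 28
ρ = 1 − 6·28/(6·35) = 1 − 168/210 = 0.200

0.200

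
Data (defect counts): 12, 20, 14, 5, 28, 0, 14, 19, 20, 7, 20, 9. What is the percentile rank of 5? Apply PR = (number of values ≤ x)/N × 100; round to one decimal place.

N = 12.
Strictly below 5: 1. Equal to 5: 1.
PR = 2/12 × 100 = 16.7

16.7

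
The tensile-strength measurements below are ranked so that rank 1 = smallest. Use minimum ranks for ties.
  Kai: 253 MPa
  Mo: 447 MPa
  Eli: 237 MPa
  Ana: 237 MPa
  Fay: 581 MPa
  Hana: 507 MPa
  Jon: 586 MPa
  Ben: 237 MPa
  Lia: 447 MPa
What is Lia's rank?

5

Sorted (ascending): 237, 237, 237, 253, 447, 447, 507, 581, 586
The 3 values of 237 occupy positions 1–3 → each gets rank 1.
The 2 values of 447 occupy positions 5–6 → each gets rank 5.
Lia has value 447 MPa → rank 5.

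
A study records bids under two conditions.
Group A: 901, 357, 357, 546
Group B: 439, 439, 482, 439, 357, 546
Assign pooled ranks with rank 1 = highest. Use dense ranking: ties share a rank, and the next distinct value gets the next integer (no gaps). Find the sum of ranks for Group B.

Sorted (descending): 901, 546, 546, 482, 439, 439, 439, 357, 357, 357
The 2 values of 546 share dense rank 2.
The 3 values of 439 share dense rank 4.
The 3 values of 357 share dense rank 5.
Remaining distinct values take the next consecutive integers.
Group B values → pooled ranks: 439→4, 439→4, 482→3, 439→4, 357→5, 546→2
Rank sum = 4 + 4 + 3 + 4 + 5 + 2 = 22

22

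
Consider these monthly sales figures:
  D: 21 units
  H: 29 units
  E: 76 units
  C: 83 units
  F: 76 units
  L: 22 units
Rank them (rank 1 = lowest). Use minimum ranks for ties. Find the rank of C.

6

Sorted (ascending): 21, 22, 29, 76, 76, 83
The 2 values of 76 occupy positions 4–5 → each gets rank 4.
C has value 83 units → rank 6.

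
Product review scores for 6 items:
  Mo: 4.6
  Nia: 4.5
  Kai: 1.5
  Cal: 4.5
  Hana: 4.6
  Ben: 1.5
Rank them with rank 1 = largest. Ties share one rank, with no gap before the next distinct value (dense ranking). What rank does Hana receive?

1

Sorted (descending): 4.6, 4.6, 4.5, 4.5, 1.5, 1.5
The 2 values of 4.6 share dense rank 1.
The 2 values of 4.5 share dense rank 2.
The 2 values of 1.5 share dense rank 3.
Hana has value 4.6 → rank 1.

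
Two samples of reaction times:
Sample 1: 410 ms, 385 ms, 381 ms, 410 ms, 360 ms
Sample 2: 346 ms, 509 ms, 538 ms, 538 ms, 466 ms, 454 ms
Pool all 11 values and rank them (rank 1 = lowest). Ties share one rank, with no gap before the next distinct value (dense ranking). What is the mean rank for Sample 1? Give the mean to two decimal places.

Sorted (ascending): 346, 360, 381, 385, 410, 410, 454, 466, 509, 538, 538
The 2 values of 410 share dense rank 5.
The 2 values of 538 share dense rank 9.
Remaining distinct values take the next consecutive integers.
Sample 1 values → pooled ranks: 410→5, 385→4, 381→3, 410→5, 360→2
Mean rank = (5 + 4 + 3 + 5 + 2) / 5 = 3.80

3.80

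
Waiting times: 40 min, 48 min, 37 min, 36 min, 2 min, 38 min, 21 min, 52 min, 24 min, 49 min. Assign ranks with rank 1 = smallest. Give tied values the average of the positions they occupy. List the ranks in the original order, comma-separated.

Sorted (ascending): 2, 21, 24, 36, 37, 38, 40, 48, 49, 52
No ties — each value takes its position as its rank.

7, 8, 5, 4, 1, 6, 2, 10, 3, 9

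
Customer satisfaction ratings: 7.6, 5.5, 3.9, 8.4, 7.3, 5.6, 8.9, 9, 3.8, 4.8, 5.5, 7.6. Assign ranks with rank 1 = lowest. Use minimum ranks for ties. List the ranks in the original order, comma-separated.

8, 4, 2, 10, 7, 6, 11, 12, 1, 3, 4, 8

Sorted (ascending): 3.8, 3.9, 4.8, 5.5, 5.5, 5.6, 7.3, 7.6, 7.6, 8.4, 8.9, 9
The 2 values of 5.5 occupy positions 4–5 → each gets rank 4.
The 2 values of 7.6 occupy positions 8–9 → each gets rank 8.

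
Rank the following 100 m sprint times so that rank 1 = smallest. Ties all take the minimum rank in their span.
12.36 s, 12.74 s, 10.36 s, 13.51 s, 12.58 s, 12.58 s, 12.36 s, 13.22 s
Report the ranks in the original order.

Sorted (ascending): 10.36, 12.36, 12.36, 12.58, 12.58, 12.74, 13.22, 13.51
The 2 values of 12.36 occupy positions 2–3 → each gets rank 2.
The 2 values of 12.58 occupy positions 4–5 → each gets rank 4.

2, 6, 1, 8, 4, 4, 2, 7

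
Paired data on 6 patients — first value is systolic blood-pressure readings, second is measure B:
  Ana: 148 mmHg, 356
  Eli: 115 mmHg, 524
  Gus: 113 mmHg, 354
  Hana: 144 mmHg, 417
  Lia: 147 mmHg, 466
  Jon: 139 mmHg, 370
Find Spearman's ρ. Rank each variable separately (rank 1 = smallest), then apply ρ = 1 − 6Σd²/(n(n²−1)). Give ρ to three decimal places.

0.086

Ranks of variable 1: 6, 2, 1, 4, 5, 3
Ranks of variable 2: 2, 6, 1, 4, 5, 3
d = r₁ − r₂: 4, -4, 0, 0, 0, 0
d²: 16, 16, 0, 0, 0, 0; Σd² = 32
ρ = 1 − 6·32/(6·35) = 1 − 192/210 = 0.086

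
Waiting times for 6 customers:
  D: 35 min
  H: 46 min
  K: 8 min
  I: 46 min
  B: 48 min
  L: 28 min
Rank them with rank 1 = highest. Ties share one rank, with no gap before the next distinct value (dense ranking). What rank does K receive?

5

Sorted (descending): 48, 46, 46, 35, 28, 8
The 2 values of 46 share dense rank 2.
Remaining distinct values take the next consecutive integers.
K has value 8 min → rank 5.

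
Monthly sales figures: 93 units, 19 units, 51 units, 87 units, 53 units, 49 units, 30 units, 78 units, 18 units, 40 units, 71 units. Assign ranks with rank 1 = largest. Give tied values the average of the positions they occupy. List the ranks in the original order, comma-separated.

1, 10, 6, 2, 5, 7, 9, 3, 11, 8, 4

Sorted (descending): 93, 87, 78, 71, 53, 51, 49, 40, 30, 19, 18
No ties — each value takes its position as its rank.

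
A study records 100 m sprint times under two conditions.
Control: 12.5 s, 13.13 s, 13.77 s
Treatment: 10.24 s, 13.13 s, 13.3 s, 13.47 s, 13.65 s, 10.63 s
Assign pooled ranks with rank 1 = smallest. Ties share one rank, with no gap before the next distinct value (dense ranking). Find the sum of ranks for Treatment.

Sorted (ascending): 10.24, 10.63, 12.5, 13.13, 13.13, 13.3, 13.47, 13.65, 13.77
The 2 values of 13.13 share dense rank 4.
Remaining distinct values take the next consecutive integers.
Treatment values → pooled ranks: 10.24→1, 13.13→4, 13.3→5, 13.47→6, 13.65→7, 10.63→2
Rank sum = 1 + 4 + 5 + 6 + 7 + 2 = 25

25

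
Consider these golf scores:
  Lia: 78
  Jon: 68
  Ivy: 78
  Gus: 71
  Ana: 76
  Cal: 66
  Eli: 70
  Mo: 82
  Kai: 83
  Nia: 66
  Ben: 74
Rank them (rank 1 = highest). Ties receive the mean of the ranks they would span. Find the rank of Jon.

9

Sorted (descending): 83, 82, 78, 78, 76, 74, 71, 70, 68, 66, 66
The 2 values of 78 occupy positions 3–4 → average rank (3+4)/2 = 3.5.
The 2 values of 66 occupy positions 10–11 → average rank (10+11)/2 = 10.5.
Jon has value 68 → rank 9.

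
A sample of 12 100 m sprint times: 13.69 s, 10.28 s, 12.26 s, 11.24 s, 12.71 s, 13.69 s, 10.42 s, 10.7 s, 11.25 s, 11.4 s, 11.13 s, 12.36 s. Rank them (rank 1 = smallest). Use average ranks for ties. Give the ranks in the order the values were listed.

11.5, 1, 8, 5, 10, 11.5, 2, 3, 6, 7, 4, 9

Sorted (ascending): 10.28, 10.42, 10.7, 11.13, 11.24, 11.25, 11.4, 12.26, 12.36, 12.71, 13.69, 13.69
The 2 values of 13.69 occupy positions 11–12 → average rank (11+12)/2 = 11.5.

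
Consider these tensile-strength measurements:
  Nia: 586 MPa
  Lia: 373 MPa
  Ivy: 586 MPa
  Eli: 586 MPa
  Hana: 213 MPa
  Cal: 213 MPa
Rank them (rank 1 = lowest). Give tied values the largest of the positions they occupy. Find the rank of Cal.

2

Sorted (ascending): 213, 213, 373, 586, 586, 586
The 2 values of 213 occupy positions 1–2 → each gets rank 2.
The 3 values of 586 occupy positions 4–6 → each gets rank 6.
Cal has value 213 MPa → rank 2.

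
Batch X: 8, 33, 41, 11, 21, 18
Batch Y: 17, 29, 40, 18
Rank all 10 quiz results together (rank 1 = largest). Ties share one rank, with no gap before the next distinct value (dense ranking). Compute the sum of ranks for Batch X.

Sorted (descending): 41, 40, 33, 29, 21, 18, 18, 17, 11, 8
The 2 values of 18 share dense rank 6.
Remaining distinct values take the next consecutive integers.
Batch X values → pooled ranks: 8→9, 33→3, 41→1, 11→8, 21→5, 18→6
Rank sum = 9 + 3 + 1 + 8 + 5 + 6 = 32

32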